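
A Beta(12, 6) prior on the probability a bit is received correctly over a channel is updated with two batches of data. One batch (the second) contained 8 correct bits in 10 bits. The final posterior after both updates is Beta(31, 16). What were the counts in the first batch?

11 correct bits and 8 errors

Because Beta–binomial updating is additive in the counts, the combined data contributed (α_post−α_prior, β_post−β_prior) successes and failures.
Total across both batches: 31−12=19 correct bits, 16−6=10 errors.
Subtract the second batch: 19−8=11 correct bits and 10−2=8 errors.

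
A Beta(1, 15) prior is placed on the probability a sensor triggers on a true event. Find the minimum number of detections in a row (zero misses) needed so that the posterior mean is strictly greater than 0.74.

k = 42

After k detections and 0 misses the posterior is Beta(1+k, 15), with mean (1+k)/(1+15+k).
Set (1+k)/(16+k) > 0.74 and solve: k > (0.74·16 − 1)/(1 − 0.74) = 41.692.
The smallest integer exceeding 41.692 is 42.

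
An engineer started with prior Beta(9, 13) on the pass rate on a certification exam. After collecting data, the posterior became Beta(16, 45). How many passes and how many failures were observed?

Beta is conjugate to the binomial likelihood: posterior = Beta(α+s, β+f).
Match parameters: s=16−9=7, f=45−13=32.

7 passes and 32 failures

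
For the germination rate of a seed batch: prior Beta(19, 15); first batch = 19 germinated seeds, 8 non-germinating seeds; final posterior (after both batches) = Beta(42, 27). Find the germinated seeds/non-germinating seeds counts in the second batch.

4 germinated seeds and 4 non-germinating seeds

Sequential conjugate updates are equivalent to a single update on the pooled data, so total successes = posterior α − prior α and total failures = posterior β − prior β.
Total across both batches: 42−19=23 germinated seeds, 27−15=12 non-germinating seeds.
Subtract the first batch: 23−19=4 germinated seeds and 12−8=4 non-germinating seeds.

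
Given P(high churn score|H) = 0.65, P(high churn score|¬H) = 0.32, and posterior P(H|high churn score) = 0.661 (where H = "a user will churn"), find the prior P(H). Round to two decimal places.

P(H) = 0.49

Bayes' rule in odds form gives O(H|E) = O(H)·[P(E|H)/P(E|¬H)], hence O(H) = O(H|E)/LR.
Posterior odds = 0.661/(1−0.661) = 1.9499. LR = 0.65/0.32 = 2.0312.
Prior odds = 1.9499/2.0312 = 0.9600, so P(H) = 0.9600/(1+0.9600) ≈ 0.49.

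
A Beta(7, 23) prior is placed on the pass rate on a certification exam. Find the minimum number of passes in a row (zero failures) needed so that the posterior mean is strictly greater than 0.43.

k = 11

After k passes and 0 failures the posterior is Beta(7+k, 23), with mean (7+k)/(7+23+k).
Set (7+k)/(30+k) > 0.43 and solve: k > (0.43·30 − 7)/(1 − 0.43) = 10.351.
The smallest integer exceeding 10.351 is 11.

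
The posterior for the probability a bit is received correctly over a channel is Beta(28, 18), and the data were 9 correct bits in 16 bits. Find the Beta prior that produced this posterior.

Under Beta–binomial conjugacy the posterior parameters are (α+s, β+f).
So α = 28 − 9 = 19 and β = 18 − 7 = 11.

Beta(19, 11)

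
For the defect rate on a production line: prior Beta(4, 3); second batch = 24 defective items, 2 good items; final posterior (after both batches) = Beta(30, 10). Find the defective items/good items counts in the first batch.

2 defective items and 5 good items

Because Beta–binomial updating is additive in the counts, the combined data contributed (α_post−α_prior, β_post−β_prior) successes and failures.
Total across both batches: 30−4=26 defective items, 10−3=7 good items.
Subtract the second batch: 26−24=2 defective items and 7−2=5 good items.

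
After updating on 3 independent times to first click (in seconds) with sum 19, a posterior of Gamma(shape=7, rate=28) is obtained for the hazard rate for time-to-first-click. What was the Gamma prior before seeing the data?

For an exponential likelihood with a Gamma(α, β) prior on the rate, n observations with total T give posterior Gamma(α+n, β+T).
So α = 7 − 3 = 4 and β = 28 − 19 = 9.

Gamma(shape=4, rate=9)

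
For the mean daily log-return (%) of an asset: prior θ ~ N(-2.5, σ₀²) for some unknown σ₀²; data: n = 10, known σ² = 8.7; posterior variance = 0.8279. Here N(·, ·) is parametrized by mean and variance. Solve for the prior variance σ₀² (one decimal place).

For the Normal–Normal model with known σ², precisions add: τ_n = τ₀ + n/σ².
So 1/σ₀² = 1/0.8279 − 10/8.7 = 1.207875 − 1.149425 = 0.058450.
Hence σ₀² = 1/0.058450 ≈ 17.1.

σ₀² = 17.1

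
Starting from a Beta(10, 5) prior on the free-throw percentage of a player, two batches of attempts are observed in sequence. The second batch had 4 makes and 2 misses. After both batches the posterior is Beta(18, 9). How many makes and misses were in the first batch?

Sequential conjugate updates are equivalent to a single update on the pooled data, so total successes = posterior α − prior α and total failures = posterior β − prior β.
Total across both batches: 18−10=8 makes, 9−5=4 misses.
Subtract the second batch: 8−4=4 makes and 4−2=2 misses.

4 makes and 2 misses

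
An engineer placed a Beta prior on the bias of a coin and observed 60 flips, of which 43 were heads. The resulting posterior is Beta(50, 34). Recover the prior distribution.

Beta(7, 17)

Beta is conjugate to the binomial likelihood: posterior = Beta(a+s, b+f).
Subtract the data counts: 50−43=7, 34−17=17.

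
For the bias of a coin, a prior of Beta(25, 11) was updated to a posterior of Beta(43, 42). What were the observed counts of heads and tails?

A Beta(α, β) prior with s successes and f failures in binomial data gives a Beta(α+s, β+f) posterior.
So s = 43 − 25 = 18 and f = 42 − 11 = 31.

18 heads and 31 tails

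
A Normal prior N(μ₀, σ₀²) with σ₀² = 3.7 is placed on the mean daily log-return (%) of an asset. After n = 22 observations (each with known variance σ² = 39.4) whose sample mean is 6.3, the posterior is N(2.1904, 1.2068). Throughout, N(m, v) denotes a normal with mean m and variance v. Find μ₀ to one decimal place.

μ₀ = -6.3

The posterior mean is a precision-weighted average: μ_n = (τ₀μ₀ + τ_data·x̄)/(τ₀+τ_data), with τ₀=1/σ₀² and τ_data=n/σ².
Here τ₀ = 1/3.7 = 0.270270 and τ_data = 22/39.4 = 0.558376, so τ_n = 0.828646.
Rearranging for μ₀: μ₀ = (μ_n·τ_n − τ_data·x̄)/τ₀ = (2.1904·0.828646 − 0.558376·6.3) / 0.270270 = -1.702703/0.270270 ≈ -6.3.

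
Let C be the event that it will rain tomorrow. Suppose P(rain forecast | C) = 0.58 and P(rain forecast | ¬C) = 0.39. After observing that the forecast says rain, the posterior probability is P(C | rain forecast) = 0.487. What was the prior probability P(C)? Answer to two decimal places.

In odds form, posterior odds = prior odds × likelihood ratio, so prior odds = posterior odds ÷ LR.
Posterior odds = 0.487/(1−0.487) = 0.9493. LR = 0.58/0.39 = 1.4872.
Prior odds = 0.9493/1.4872 = 0.6383, so P(C) = 0.6383/(1+0.6383) ≈ 0.39.

P(C) = 0.39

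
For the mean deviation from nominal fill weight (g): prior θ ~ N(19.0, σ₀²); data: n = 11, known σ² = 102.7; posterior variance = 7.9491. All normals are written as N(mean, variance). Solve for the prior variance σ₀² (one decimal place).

Posterior precision equals prior precision plus data precision: 1/σ_n² = 1/σ₀² + n/σ².
So 1/σ₀² = 1/7.9491 − 11/102.7 = 0.125800 − 0.107108 = 0.018692.
Hence σ₀² = 1/0.018692 ≈ 53.5.

σ₀² = 53.5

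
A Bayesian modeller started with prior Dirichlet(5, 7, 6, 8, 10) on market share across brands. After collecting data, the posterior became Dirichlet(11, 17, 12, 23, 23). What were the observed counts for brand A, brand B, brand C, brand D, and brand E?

For a Dirichlet(α) prior with multinomial counts c, the posterior is Dirichlet(α + c) componentwise.
Counts are posterior − prior componentwise: 11−5=6, 17−7=10, 12−6=6, 23−8=15, 23−10=13.

counts (6, 10, 6, 15, 13)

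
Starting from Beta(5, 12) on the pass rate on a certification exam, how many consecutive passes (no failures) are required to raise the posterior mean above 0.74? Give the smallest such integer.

k = 30

After k passes and 0 failures the posterior is Beta(5+k, 12), with mean (5+k)/(5+12+k).
Set (5+k)/(17+k) > 0.74 and solve: k > (0.74·17 − 5)/(1 − 0.74) = 29.154.
The smallest integer exceeding 29.154 is 30.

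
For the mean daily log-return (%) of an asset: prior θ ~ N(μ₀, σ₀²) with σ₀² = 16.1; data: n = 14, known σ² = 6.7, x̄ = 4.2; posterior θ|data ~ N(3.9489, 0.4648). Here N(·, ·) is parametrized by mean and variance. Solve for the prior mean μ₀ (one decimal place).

The posterior mean is a precision-weighted average: μ_n = (τ₀μ₀ + τ_data·x̄)/(τ₀+τ_data), with τ₀=1/σ₀² and τ_data=n/σ².
Here τ₀ = 1/16.1 = 0.062112 and τ_data = 14/6.7 = 2.089552, so τ_n = 2.151664.
Rearranging for μ₀: μ₀ = (μ_n·τ_n − τ_data·x̄)/τ₀ = (3.9489·2.151664 − 2.089552·4.2) / 0.062112 = -0.279412/0.062112 ≈ -4.5.

μ₀ = -4.5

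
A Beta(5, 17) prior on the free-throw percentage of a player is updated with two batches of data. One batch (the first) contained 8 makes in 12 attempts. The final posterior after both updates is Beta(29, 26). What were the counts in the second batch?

16 makes and 5 misses

Sequential conjugate updates are equivalent to a single update on the pooled data, so total successes = posterior α − prior α and total failures = posterior β − prior β.
Total across both batches: 29−5=24 makes, 26−17=9 misses.
Subtract the first batch: 24−8=16 makes and 9−4=5 misses.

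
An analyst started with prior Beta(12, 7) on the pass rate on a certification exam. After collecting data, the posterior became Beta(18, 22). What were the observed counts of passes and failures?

6 passes and 15 failures

A Beta(α, β) prior with s successes and f failures in binomial data gives a Beta(α+s, β+f) posterior.
Match parameters: s=18−12=6, f=22−7=15.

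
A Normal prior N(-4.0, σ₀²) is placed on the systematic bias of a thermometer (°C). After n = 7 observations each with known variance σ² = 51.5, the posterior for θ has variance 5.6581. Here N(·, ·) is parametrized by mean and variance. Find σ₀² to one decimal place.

σ₀² = 24.5

Posterior precision equals prior precision plus data precision: 1/σ_n² = 1/σ₀² + n/σ².
So 1/σ₀² = 1/5.6581 − 7/51.5 = 0.176738 − 0.135922 = 0.040816.
Hence σ₀² = 1/0.040816 ≈ 24.5.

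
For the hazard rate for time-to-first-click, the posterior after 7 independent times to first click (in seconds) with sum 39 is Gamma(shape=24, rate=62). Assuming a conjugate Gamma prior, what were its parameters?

Gamma(shape=17, rate=23)

For an exponential likelihood with a Gamma(α, β) prior on the rate, n observations with total T give posterior Gamma(α+n, β+T).
So α = 24 − 7 = 17 and β = 62 − 39 = 23.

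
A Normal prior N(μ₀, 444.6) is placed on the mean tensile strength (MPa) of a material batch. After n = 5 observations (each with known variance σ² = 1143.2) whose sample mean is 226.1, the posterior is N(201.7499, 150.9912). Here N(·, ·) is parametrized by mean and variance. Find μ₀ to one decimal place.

With known observation variance, the Normal–Normal posterior has precision τ_n = τ₀ + n/σ² and mean μ_n = (τ₀μ₀ + (n/σ²)x̄)/τ_n.
Here τ₀ = 1/444.6 = 0.002249 and τ_data = 5/1143.2 = 0.004374, so τ_n = 0.006623.
Rearranging for μ₀: μ₀ = (μ_n·τ_n − τ_data·x̄)/τ₀ = (201.7499·0.006623 − 0.004374·226.1) / 0.002249 = 0.347228/0.002249 ≈ 154.4.

μ₀ = 154.4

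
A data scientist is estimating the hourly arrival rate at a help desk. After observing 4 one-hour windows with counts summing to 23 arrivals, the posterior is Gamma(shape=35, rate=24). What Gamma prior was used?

Gamma(shape=12, rate=20)

A Gamma(α, β) prior (rate parametrization) on a Poisson rate with n observations summing to S gives posterior Gamma(α+S, β+n).
So α = 35 − 23 = 12 and β = 24 − 4 = 20.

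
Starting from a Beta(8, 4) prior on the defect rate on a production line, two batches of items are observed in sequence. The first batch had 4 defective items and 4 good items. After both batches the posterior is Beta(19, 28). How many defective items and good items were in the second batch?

Sequential conjugate updates are equivalent to a single update on the pooled data, so total successes = posterior α − prior α and total failures = posterior β − prior β.
Total across both batches: 19−8=11 defective items, 28−4=24 good items.
Subtract the first batch: 11−4=7 defective items and 24−4=20 good items.

7 defective items and 20 good items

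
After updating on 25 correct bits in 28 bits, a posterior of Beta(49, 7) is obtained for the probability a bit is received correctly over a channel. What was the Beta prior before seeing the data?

Under Beta–binomial conjugacy the posterior parameters are (α+s, β+f).
So α = 49 − 25 = 24 and β = 7 − 3 = 4.

Beta(24, 4)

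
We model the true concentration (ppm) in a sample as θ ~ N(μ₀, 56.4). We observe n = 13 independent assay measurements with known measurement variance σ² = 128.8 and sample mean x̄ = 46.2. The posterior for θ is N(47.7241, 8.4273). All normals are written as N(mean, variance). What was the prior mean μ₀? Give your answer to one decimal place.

The posterior mean is a precision-weighted average: μ_n = (τ₀μ₀ + τ_data·x̄)/(τ₀+τ_data), with τ₀=1/σ₀² and τ_data=n/σ².
Here τ₀ = 1/56.4 = 0.017730 and τ_data = 13/128.8 = 0.100932, so τ_n = 0.118662.
Rearranging for μ₀: μ₀ = (μ_n·τ_n − τ_data·x̄)/τ₀ = (47.7241·0.118662 − 0.100932·46.2) / 0.017730 = 0.999979/0.017730 ≈ 56.4.

μ₀ = 56.4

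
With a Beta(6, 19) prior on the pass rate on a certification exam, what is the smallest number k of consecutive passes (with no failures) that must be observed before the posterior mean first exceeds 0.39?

k = 7

After k passes and 0 failures the posterior is Beta(6+k, 19), with mean (6+k)/(6+19+k).
Set (6+k)/(25+k) > 0.39 and solve: k > (0.39·25 − 6)/(1 − 0.39) = 6.148.
The smallest integer exceeding 6.148 is 7, and checking k=7: (13)/(32) = 0.4062 > 0.39.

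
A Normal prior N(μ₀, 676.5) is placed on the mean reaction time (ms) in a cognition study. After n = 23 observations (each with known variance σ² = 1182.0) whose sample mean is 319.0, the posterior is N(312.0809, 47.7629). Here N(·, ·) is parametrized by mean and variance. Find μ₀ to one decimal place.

With known observation variance, the Normal–Normal posterior has precision τ_n = τ₀ + n/σ² and mean μ_n = (τ₀μ₀ + (n/σ²)x̄)/τ_n.
Here τ₀ = 1/676.5 = 0.001478 and τ_data = 23/1182.0 = 0.019459, so τ_n = 0.020937.
Rearranging for μ₀: μ₀ = (μ_n·τ_n − τ_data·x̄)/τ₀ = (312.0809·0.020937 − 0.019459·319.0) / 0.001478 = 0.326617/0.001478 ≈ 221.0.

μ₀ = 221.0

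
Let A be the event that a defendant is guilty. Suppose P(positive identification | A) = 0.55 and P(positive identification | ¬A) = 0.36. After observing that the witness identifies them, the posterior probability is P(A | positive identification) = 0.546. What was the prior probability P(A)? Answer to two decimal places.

P(A) = 0.44

In odds form, posterior odds = prior odds × likelihood ratio, so prior odds = posterior odds ÷ LR.
Posterior odds = 0.546/(1−0.546) = 1.2026. LR = 0.55/0.36 = 1.5278.
Prior odds = 1.2026/1.5278 = 0.7871, so P(A) = 0.7871/(1+0.7871) ≈ 0.44.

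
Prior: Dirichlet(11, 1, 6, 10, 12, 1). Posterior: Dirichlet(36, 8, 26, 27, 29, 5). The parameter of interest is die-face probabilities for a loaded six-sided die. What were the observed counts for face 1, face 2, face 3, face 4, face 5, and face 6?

For a Dirichlet(α) prior with multinomial counts c, the posterior is Dirichlet(α + c) componentwise.
Counts are posterior − prior componentwise: 36−11=25, 8−1=7, 26−6=20, 27−10=17, 29−12=17, 5−1=4.

counts (25, 7, 20, 17, 17, 4)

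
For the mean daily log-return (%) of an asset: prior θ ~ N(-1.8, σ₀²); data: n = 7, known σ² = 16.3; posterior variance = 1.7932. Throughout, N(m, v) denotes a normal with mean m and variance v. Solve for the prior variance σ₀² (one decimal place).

For the Normal–Normal model with known σ², precisions add: τ_n = τ₀ + n/σ².
So 1/σ₀² = 1/1.7932 − 7/16.3 = 0.557662 − 0.429448 = 0.128214.
Hence σ₀² = 1/0.128214 ≈ 7.8.

σ₀² = 7.8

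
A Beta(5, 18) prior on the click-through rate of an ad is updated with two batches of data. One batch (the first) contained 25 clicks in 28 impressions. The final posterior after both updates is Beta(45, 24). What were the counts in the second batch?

Sequential conjugate updates are equivalent to a single update on the pooled data, so total successes = posterior α − prior α and total failures = posterior β − prior β.
Total across both batches: 45−5=40 clicks, 24−18=6 non-clicks.
Subtract the first batch: 40−25=15 clicks and 6−3=3 non-clicks.

15 clicks and 3 non-clicks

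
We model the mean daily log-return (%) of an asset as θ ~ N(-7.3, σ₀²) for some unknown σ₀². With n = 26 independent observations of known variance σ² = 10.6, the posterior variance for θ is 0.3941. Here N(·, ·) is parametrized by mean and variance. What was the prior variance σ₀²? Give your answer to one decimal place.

For the Normal–Normal model with known σ², precisions add: τ_n = τ₀ + n/σ².
So 1/σ₀² = 1/0.3941 − 26/10.6 = 2.537427 − 2.452830 = 0.084597.
Hence σ₀² = 1/0.084597 ≈ 11.8.

σ₀² = 11.8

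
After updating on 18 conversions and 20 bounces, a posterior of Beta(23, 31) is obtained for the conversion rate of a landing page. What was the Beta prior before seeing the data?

A Beta(a, b) prior with s successes and f failures in binomial data gives a Beta(a+s, b+f) posterior.
Subtract the data counts: 23−18=5, 31−20=11.

Beta(5, 11)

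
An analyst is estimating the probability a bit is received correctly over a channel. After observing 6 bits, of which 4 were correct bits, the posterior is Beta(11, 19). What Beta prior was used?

A Beta(α, β) prior with s successes and f failures in binomial data gives a Beta(α+s, β+f) posterior.
So α = 11 − 4 = 7 and β = 19 − 2 = 17.

Beta(7, 17)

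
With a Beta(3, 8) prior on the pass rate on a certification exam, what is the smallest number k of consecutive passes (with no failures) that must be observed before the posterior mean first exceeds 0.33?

After k passes and 0 failures the posterior is Beta(3+k, 8), with mean (3+k)/(3+8+k).
Set (3+k)/(11+k) > 0.33 and solve: k > (0.33·11 − 3)/(1 − 0.33) = 0.940.
The smallest integer exceeding 0.940 is 1.

k = 1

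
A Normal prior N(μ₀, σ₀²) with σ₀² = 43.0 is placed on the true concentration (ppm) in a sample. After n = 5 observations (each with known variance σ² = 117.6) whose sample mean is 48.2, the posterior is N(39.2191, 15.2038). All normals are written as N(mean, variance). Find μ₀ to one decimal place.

The posterior mean is a precision-weighted average: μ_n = (τ₀μ₀ + τ_data·x̄)/(τ₀+τ_data), with τ₀=1/σ₀² and τ_data=n/σ².
Here τ₀ = 1/43.0 = 0.023256 and τ_data = 5/117.6 = 0.042517, so τ_n = 0.065773.
Rearranging for μ₀: μ₀ = (μ_n·τ_n − τ_data·x̄)/τ₀ = (39.2191·0.065773 − 0.042517·48.2) / 0.023256 = 0.530238/0.023256 ≈ 22.8.

μ₀ = 22.8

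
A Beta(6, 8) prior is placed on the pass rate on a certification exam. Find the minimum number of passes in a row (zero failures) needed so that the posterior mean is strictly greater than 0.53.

After k passes and 0 failures the posterior is Beta(6+k, 8), with mean (6+k)/(6+8+k).
Set (6+k)/(14+k) > 0.53 and solve: k > (0.53·14 − 6)/(1 − 0.53) = 3.021.
The smallest integer exceeding 3.021 is 4.

k = 4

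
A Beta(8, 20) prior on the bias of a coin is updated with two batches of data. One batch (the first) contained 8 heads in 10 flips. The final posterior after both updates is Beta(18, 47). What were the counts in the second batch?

2 heads and 25 tails

Because Beta–binomial updating is additive in the counts, the combined data contributed (α_post−α_prior, β_post−β_prior) successes and failures.
Total across both batches: 18−8=10 heads, 47−20=27 tails.
Subtract the first batch: 10−8=2 heads and 27−2=25 tails.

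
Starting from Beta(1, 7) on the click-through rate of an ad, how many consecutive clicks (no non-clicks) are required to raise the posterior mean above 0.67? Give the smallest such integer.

k = 14

After k clicks and 0 non-clicks the posterior is Beta(1+k, 7), with mean (1+k)/(1+7+k).
Set (1+k)/(8+k) > 0.67 and solve: k > (0.67·8 − 1)/(1 − 0.67) = 13.212.
The smallest integer exceeding 13.212 is 14, and checking k=14: (15)/(22) = 0.6818 > 0.67.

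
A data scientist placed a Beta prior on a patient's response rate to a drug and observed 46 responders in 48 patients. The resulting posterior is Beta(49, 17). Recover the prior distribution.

Beta is conjugate to the binomial likelihood: posterior = Beta(α+s, β+f).
Subtract the data counts: 49−46=3, 17−2=15.

Beta(3, 15)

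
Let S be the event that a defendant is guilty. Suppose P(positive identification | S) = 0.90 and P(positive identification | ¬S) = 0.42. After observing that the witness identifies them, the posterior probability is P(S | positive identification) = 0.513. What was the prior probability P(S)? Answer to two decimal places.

In odds form, posterior odds = prior odds × likelihood ratio, so prior odds = posterior odds ÷ LR.
Posterior odds = 0.513/(1−0.513) = 1.0534. LR = 0.90/0.42 = 2.1429.
Prior odds = 1.0534/2.1429 = 0.4916, so P(S) = 0.4916/(1+0.4916) ≈ 0.33.

P(S) = 0.33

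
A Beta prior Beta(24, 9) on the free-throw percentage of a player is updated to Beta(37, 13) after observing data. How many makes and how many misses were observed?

13 makes and 4 misses

Under Beta–binomial conjugacy the posterior parameters are (a+s, b+f).
Match parameters: s=37−24=13, f=13−9=4.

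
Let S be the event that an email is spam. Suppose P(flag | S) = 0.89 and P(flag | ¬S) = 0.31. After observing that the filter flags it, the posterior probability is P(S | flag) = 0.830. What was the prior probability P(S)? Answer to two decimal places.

P(S) = 0.63

Bayes' rule in odds form gives O(S|E) = O(S)·[P(E|S)/P(E|¬S)], hence O(S) = O(S|E)/LR.
Posterior odds = 0.830/(1−0.830) = 4.8824. LR = 0.89/0.31 = 2.8710.
Prior odds = 4.8824/2.8710 = 1.7006, so P(S) = 1.7006/(1+1.7006) ≈ 0.63.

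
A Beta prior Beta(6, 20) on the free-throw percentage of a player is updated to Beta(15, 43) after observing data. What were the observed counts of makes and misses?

9 makes and 23 misses

A Beta(a, b) prior with s successes and f failures in binomial data gives a Beta(a+s, b+f) posterior.
Match parameters: s=15−6=9, f=43−20=23.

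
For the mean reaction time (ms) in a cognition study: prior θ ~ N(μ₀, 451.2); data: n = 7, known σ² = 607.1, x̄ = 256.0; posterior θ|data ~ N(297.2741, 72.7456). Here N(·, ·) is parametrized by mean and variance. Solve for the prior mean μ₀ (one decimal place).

μ₀ = 512.0

The posterior mean is a precision-weighted average: μ_n = (τ₀μ₀ + τ_data·x̄)/(τ₀+τ_data), with τ₀=1/σ₀² and τ_data=n/σ².
Here τ₀ = 1/451.2 = 0.002216 and τ_data = 7/607.1 = 0.011530, so τ_n = 0.013746.
Rearranging for μ₀: μ₀ = (μ_n·τ_n − τ_data·x̄)/τ₀ = (297.2741·0.013746 − 0.011530·256.0) / 0.002216 = 1.134650/0.002216 ≈ 512.0.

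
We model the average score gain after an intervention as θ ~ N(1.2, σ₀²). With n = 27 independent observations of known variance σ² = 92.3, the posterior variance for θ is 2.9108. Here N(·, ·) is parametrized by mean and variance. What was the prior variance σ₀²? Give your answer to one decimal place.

Posterior precision equals prior precision plus data precision: 1/σ_n² = 1/σ₀² + n/σ².
So 1/σ₀² = 1/2.9108 − 27/92.3 = 0.343548 − 0.292524 = 0.051024.
Hence σ₀² = 1/0.051024 ≈ 19.6.

σ₀² = 19.6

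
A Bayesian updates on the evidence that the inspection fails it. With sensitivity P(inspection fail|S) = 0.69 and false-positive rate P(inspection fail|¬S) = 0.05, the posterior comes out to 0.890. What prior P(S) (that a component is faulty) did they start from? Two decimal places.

P(S) = 0.37

In odds form, posterior odds = prior odds × likelihood ratio, so prior odds = posterior odds ÷ LR.
Posterior odds = 0.890/(1−0.890) = 8.0909. LR = 0.69/0.05 = 13.8000.
Prior odds = 8.0909/13.8000 = 0.5863, so P(S) = 0.5863/(1+0.5863) ≈ 0.37.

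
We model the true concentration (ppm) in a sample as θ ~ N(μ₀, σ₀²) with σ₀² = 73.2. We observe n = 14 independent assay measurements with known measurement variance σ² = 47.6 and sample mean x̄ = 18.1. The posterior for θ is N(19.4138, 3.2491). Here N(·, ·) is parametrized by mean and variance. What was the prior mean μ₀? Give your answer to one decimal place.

μ₀ = 47.7

The posterior mean is a precision-weighted average: μ_n = (τ₀μ₀ + τ_data·x̄)/(τ₀+τ_data), with τ₀=1/σ₀² and τ_data=n/σ².
Here τ₀ = 1/73.2 = 0.013661 and τ_data = 14/47.6 = 0.294118, so τ_n = 0.307779.
Rearranging for μ₀: μ₀ = (μ_n·τ_n − τ_data·x̄)/τ₀ = (19.4138·0.307779 − 0.294118·18.1) / 0.013661 = 0.651624/0.013661 ≈ 47.7.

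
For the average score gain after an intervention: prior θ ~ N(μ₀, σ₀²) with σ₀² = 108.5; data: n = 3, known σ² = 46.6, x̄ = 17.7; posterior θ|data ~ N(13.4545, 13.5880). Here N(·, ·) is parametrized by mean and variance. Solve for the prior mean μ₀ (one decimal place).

The posterior mean is a precision-weighted average: μ_n = (τ₀μ₀ + τ_data·x̄)/(τ₀+τ_data), with τ₀=1/σ₀² and τ_data=n/σ².
Here τ₀ = 1/108.5 = 0.009217 and τ_data = 3/46.6 = 0.064378, so τ_n = 0.073595.
Rearranging for μ₀: μ₀ = (μ_n·τ_n − τ_data·x̄)/τ₀ = (13.4545·0.073595 − 0.064378·17.7) / 0.009217 = -0.149307/0.009217 ≈ -16.2.

μ₀ = -16.2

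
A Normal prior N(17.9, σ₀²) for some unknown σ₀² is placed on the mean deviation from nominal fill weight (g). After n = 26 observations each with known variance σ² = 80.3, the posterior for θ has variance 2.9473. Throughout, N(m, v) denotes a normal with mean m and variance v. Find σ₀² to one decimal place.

For the Normal–Normal model with known σ², precisions add: τ_n = τ₀ + n/σ².
So 1/σ₀² = 1/2.9473 − 26/80.3 = 0.339294 − 0.323786 = 0.015508.
Hence σ₀² = 1/0.015508 ≈ 64.5.

σ₀² = 64.5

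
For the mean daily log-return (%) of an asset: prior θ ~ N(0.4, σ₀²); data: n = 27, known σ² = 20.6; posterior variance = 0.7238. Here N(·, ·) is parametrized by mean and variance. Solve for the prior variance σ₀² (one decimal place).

For the Normal–Normal model with known σ², precisions add: τ_n = τ₀ + n/σ².
So 1/σ₀² = 1/0.7238 − 27/20.6 = 1.381597 − 1.310680 = 0.070917.
Hence σ₀² = 1/0.070917 ≈ 14.1.

σ₀² = 14.1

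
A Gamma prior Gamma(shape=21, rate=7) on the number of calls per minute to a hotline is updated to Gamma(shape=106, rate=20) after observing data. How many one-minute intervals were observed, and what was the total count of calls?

A Gamma(α, β) prior (rate parametrization) on a Poisson rate with n observations summing to S gives posterior Gamma(α+S, β+n).
Matching: Σxᵢ = 106 − 21 = 85 and n = 20 − 7 = 13.

n = 13 one-minute intervals with total 85 calls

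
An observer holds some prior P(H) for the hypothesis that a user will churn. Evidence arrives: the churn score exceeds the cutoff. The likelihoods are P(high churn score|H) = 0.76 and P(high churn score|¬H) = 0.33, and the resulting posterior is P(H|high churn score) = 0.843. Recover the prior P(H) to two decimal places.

In odds form, posterior odds = prior odds × likelihood ratio, so prior odds = posterior odds ÷ LR.
Posterior odds = 0.843/(1−0.843) = 5.3694. LR = 0.76/0.33 = 2.3030.
Prior odds = 5.3694/2.3030 = 2.3315, so P(H) = 2.3315/(1+2.3315) ≈ 0.70.

P(H) = 0.70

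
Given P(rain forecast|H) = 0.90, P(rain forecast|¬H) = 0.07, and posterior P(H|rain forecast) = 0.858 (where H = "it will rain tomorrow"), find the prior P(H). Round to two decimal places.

In odds form, posterior odds = prior odds × likelihood ratio, so prior odds = posterior odds ÷ LR.
Posterior odds = 0.858/(1−0.858) = 6.0423. LR = 0.90/0.07 = 12.8571.
Prior odds = 6.0423/12.8571 = 0.4700, so P(H) = 0.4700/(1+0.4700) ≈ 0.32.

P(H) = 0.32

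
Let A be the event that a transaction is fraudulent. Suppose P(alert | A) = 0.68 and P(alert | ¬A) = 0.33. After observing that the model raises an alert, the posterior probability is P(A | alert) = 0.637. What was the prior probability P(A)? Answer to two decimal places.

Bayes' rule in odds form gives O(A|E) = O(A)·[P(E|A)/P(E|¬A)], hence O(A) = O(A|E)/LR.
Posterior odds = 0.637/(1−0.637) = 1.7548. LR = 0.68/0.33 = 2.0606.
Prior odds = 1.7548/2.0606 = 0.8516, so P(A) = 0.8516/(1+0.8516) ≈ 0.46.

P(A) = 0.46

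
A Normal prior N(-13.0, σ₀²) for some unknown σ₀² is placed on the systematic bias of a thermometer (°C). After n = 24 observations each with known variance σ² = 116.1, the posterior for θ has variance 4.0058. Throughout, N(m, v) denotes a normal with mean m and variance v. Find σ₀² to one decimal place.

Posterior precision equals prior precision plus data precision: 1/σ_n² = 1/σ₀² + n/σ².
So 1/σ₀² = 1/4.0058 − 24/116.1 = 0.249638 − 0.206718 = 0.042920.
Hence σ₀² = 1/0.042920 ≈ 23.3.

σ₀² = 23.3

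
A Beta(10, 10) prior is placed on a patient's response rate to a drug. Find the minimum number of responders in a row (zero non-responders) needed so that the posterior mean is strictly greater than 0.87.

k = 57

After k responders and 0 non-responders the posterior is Beta(10+k, 10), with mean (10+k)/(10+10+k).
Set (10+k)/(20+k) > 0.87 and solve: k > (0.87·20 − 10)/(1 − 0.87) = 56.923.
The smallest integer exceeding 56.923 is 57, and checking k=57: (67)/(77) = 0.8701 > 0.87.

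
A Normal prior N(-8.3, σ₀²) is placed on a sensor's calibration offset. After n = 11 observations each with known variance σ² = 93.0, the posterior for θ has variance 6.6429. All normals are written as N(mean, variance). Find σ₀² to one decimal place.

σ₀² = 31.0

Posterior precision equals prior precision plus data precision: 1/σ_n² = 1/σ₀² + n/σ².
So 1/σ₀² = 1/6.6429 − 11/93.0 = 0.150537 − 0.118280 = 0.032257.
Hence σ₀² = 1/0.032257 ≈ 31.0.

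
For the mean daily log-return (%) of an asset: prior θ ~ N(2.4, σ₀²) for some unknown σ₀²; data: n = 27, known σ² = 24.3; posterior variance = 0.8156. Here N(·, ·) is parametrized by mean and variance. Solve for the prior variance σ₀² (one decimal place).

σ₀² = 8.7

For the Normal–Normal model with known σ², precisions add: τ_n = τ₀ + n/σ².
So 1/σ₀² = 1/0.8156 − 27/24.3 = 1.226091 − 1.111111 = 0.114980.
Hence σ₀² = 1/0.114980 ≈ 8.7.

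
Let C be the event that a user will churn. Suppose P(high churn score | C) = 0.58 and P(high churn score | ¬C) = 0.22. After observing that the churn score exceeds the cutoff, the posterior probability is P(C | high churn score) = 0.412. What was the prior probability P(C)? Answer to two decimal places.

P(C) = 0.21

In odds form, posterior odds = prior odds × likelihood ratio, so prior odds = posterior odds ÷ LR.
Posterior odds = 0.412/(1−0.412) = 0.7007. LR = 0.58/0.22 = 2.6364.
Prior odds = 0.7007/2.6364 = 0.2658, so P(C) = 0.2658/(1+0.2658) ≈ 0.21.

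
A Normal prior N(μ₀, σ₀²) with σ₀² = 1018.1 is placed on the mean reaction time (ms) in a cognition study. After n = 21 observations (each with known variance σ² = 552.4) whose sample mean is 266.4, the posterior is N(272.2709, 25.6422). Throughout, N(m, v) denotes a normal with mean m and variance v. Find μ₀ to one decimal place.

μ₀ = 499.5

The posterior mean is a precision-weighted average: μ_n = (τ₀μ₀ + τ_data·x̄)/(τ₀+τ_data), with τ₀=1/σ₀² and τ_data=n/σ².
Here τ₀ = 1/1018.1 = 0.000982 and τ_data = 21/552.4 = 0.038016, so τ_n = 0.038998.
Rearranging for μ₀: μ₀ = (μ_n·τ_n − τ_data·x̄)/τ₀ = (272.2709·0.038998 − 0.038016·266.4) / 0.000982 = 0.490558/0.000982 ≈ 499.5.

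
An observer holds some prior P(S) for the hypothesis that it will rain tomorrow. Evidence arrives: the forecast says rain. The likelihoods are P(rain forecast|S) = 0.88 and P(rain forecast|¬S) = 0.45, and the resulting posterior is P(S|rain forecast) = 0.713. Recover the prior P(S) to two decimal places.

Bayes' rule in odds form gives O(S|E) = O(S)·[P(E|S)/P(E|¬S)], hence O(S) = O(S|E)/LR.
Posterior odds = 0.713/(1−0.713) = 2.4843. LR = 0.88/0.45 = 1.9556.
Prior odds = 2.4843/1.9556 = 1.2704, so P(S) = 1.2704/(1+1.2704) ≈ 0.56.

P(S) = 0.56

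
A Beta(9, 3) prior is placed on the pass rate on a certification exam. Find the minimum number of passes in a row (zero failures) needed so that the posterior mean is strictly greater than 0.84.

After k passes and 0 failures the posterior is Beta(9+k, 3), with mean (9+k)/(9+3+k).
Set (9+k)/(12+k) > 0.84 and solve: k > (0.84·12 − 9)/(1 − 0.84) = 6.750.
The smallest integer exceeding 6.750 is 7.

k = 7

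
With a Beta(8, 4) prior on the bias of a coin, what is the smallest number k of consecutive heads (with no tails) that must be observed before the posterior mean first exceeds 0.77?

After k heads and 0 tails the posterior is Beta(8+k, 4), with mean (8+k)/(8+4+k).
Set (8+k)/(12+k) > 0.77 and solve: k > (0.77·12 − 8)/(1 − 0.77) = 5.391.
The smallest integer exceeding 5.391 is 6, and checking k=6: (14)/(18) = 0.7778 > 0.77.

k = 6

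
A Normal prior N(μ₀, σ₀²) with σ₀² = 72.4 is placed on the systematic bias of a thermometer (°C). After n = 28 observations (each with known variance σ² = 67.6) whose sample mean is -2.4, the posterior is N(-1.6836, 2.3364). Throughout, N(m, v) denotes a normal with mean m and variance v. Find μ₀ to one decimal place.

The posterior mean is a precision-weighted average: μ_n = (τ₀μ₀ + τ_data·x̄)/(τ₀+τ_data), with τ₀=1/σ₀² and τ_data=n/σ².
Here τ₀ = 1/72.4 = 0.013812 and τ_data = 28/67.6 = 0.414201, so τ_n = 0.428013.
Rearranging for μ₀: μ₀ = (μ_n·τ_n − τ_data·x̄)/τ₀ = (-1.6836·0.428013 − 0.414201·-2.4) / 0.013812 = 0.273480/0.013812 ≈ 19.8.

μ₀ = 19.8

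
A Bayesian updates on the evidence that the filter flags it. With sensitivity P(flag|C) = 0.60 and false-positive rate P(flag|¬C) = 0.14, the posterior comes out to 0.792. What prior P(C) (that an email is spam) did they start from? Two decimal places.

In odds form, posterior odds = prior odds × likelihood ratio, so prior odds = posterior odds ÷ LR.
Posterior odds = 0.792/(1−0.792) = 3.8077. LR = 0.60/0.14 = 4.2857.
Prior odds = 3.8077/4.2857 = 0.8885, so P(C) = 0.8885/(1+0.8885) ≈ 0.47.

P(C) = 0.47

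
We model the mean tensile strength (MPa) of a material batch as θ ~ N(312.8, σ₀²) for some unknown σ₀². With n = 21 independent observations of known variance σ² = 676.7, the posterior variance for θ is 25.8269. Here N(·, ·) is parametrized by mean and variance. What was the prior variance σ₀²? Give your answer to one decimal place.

σ₀² = 130.1

Posterior precision equals prior precision plus data precision: 1/σ_n² = 1/σ₀² + n/σ².
So 1/σ₀² = 1/25.8269 − 21/676.7 = 0.038719 − 0.031033 = 0.007686.
Hence σ₀² = 1/0.007686 ≈ 130.1.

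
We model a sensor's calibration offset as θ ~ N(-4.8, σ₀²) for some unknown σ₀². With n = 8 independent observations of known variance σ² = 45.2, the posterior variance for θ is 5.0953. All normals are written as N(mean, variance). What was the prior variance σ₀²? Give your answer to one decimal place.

σ₀² = 51.9

For the Normal–Normal model with known σ², precisions add: τ_n = τ₀ + n/σ².
So 1/σ₀² = 1/5.0953 − 8/45.2 = 0.196259 − 0.176991 = 0.019268.
Hence σ₀² = 1/0.019268 ≈ 51.9.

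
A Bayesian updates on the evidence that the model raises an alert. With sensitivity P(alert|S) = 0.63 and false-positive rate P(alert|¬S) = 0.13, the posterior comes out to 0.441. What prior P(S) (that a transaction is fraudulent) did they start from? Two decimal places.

In odds form, posterior odds = prior odds × likelihood ratio, so prior odds = posterior odds ÷ LR.
Posterior odds = 0.441/(1−0.441) = 0.7889. LR = 0.63/0.13 = 4.8462.
Prior odds = 0.7889/4.8462 = 0.1628, so P(S) = 0.1628/(1+0.1628) ≈ 0.14.

P(S) = 0.14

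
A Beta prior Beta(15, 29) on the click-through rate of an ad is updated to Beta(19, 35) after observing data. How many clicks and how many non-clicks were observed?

Under Beta–binomial conjugacy the posterior parameters are (a+s, b+f).
Match parameters: s=19−15=4, f=35−29=6.

4 clicks and 6 non-clicks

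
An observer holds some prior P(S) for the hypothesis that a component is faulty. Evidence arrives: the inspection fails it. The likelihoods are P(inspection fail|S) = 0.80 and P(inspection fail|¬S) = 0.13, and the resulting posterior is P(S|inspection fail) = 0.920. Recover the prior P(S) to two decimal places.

In odds form, posterior odds = prior odds × likelihood ratio, so prior odds = posterior odds ÷ LR.
Posterior odds = 0.920/(1−0.920) = 11.5000. LR = 0.80/0.13 = 6.1538.
Prior odds = 11.5000/6.1538 = 1.8688, so P(S) = 1.8688/(1+1.8688) ≈ 0.65.

P(S) = 0.65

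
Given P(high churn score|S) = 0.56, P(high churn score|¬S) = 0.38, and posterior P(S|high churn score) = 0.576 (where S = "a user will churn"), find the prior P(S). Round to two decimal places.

Bayes' rule in odds form gives O(S|E) = O(S)·[P(E|S)/P(E|¬S)], hence O(S) = O(S|E)/LR.
Posterior odds = 0.576/(1−0.576) = 1.3585. LR = 0.56/0.38 = 1.4737.
Prior odds = 1.3585/1.4737 = 0.9218, so P(S) = 0.9218/(1+0.9218) ≈ 0.48.

P(S) = 0.48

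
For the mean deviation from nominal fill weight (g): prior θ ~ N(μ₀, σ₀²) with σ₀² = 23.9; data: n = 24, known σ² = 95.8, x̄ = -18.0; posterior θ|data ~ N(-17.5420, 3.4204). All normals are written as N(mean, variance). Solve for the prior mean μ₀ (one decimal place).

The posterior mean is a precision-weighted average: μ_n = (τ₀μ₀ + τ_data·x̄)/(τ₀+τ_data), with τ₀=1/σ₀² and τ_data=n/σ².
Here τ₀ = 1/23.9 = 0.041841 and τ_data = 24/95.8 = 0.250522, so τ_n = 0.292363.
Rearranging for μ₀: μ₀ = (μ_n·τ_n − τ_data·x̄)/τ₀ = (-17.5420·0.292363 − 0.250522·-18.0) / 0.041841 = -0.619236/0.041841 ≈ -14.8.

μ₀ = -14.8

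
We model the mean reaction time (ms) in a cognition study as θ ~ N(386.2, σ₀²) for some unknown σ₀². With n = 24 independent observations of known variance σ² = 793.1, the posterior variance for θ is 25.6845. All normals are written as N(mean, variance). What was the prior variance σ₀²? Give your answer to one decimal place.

Posterior precision equals prior precision plus data precision: 1/σ_n² = 1/σ₀² + n/σ².
So 1/σ₀² = 1/25.6845 − 24/793.1 = 0.038934 − 0.030261 = 0.008673.
Hence σ₀² = 1/0.008673 ≈ 115.3.

σ₀² = 115.3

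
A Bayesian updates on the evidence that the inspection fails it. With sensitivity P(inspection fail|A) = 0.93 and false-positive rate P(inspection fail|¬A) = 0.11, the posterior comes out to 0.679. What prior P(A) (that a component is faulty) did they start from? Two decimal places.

P(A) = 0.20

Bayes' rule in odds form gives O(A|E) = O(A)·[P(E|A)/P(E|¬A)], hence O(A) = O(A|E)/LR.
Posterior odds = 0.679/(1−0.679) = 2.1153. LR = 0.93/0.11 = 8.4545.
Prior odds = 2.1153/8.4545 = 0.2502, so P(A) = 0.2502/(1+0.2502) ≈ 0.20.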